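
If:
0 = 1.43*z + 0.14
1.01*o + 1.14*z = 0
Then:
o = 0.11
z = -0.10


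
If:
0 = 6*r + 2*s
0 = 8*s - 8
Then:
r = -1/3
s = 1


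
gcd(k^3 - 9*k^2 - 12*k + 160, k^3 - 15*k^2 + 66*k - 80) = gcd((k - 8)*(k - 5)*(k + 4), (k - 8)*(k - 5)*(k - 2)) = k^2 - 13*k + 40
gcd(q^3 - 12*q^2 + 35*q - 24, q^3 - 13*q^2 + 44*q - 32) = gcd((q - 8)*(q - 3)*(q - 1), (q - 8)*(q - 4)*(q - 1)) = q^2 - 9*q + 8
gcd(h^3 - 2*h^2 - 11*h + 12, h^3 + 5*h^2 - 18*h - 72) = h^2 - h - 12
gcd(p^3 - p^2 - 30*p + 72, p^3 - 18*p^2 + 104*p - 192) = p - 4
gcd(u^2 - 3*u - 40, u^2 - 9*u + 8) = u - 8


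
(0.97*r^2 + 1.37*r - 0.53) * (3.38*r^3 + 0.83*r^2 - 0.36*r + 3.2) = 3.2786*r^5 + 5.4357*r^4 - 1.0035*r^3 + 2.1709*r^2 + 4.5748*r - 1.696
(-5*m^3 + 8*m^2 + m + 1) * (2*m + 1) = -10*m^4 + 11*m^3 + 10*m^2 + 3*m + 1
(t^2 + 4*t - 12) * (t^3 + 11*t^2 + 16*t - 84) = t^5 + 15*t^4 + 48*t^3 - 152*t^2 - 528*t + 1008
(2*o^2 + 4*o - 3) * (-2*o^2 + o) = -4*o^4 - 6*o^3 + 10*o^2 - 3*o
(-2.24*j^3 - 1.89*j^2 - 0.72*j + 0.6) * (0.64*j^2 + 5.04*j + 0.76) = -1.4336*j^5 - 12.4992*j^4 - 11.6888*j^3 - 4.6812*j^2 + 2.4768*j + 0.456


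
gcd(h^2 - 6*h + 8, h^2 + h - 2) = 1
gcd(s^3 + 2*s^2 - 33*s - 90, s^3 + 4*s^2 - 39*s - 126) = s^2 - 3*s - 18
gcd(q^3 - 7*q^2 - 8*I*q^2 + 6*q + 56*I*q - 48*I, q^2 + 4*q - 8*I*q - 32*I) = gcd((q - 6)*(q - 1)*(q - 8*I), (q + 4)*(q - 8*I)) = q - 8*I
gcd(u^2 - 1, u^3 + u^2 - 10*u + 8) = u - 1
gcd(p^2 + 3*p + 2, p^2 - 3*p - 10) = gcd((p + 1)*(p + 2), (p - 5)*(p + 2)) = p + 2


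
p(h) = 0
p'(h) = 0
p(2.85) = 0.00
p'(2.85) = 0.00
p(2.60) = 0.00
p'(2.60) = 0.00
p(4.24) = 0.00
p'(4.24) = 0.00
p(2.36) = 0.00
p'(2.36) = 0.00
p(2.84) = 0.00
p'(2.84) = 0.00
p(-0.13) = 0.00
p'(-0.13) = 0.00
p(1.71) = 0.00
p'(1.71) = 0.00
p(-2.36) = 0.00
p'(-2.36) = 0.00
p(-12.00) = 0.00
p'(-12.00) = 0.00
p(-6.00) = 0.00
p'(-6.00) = 0.00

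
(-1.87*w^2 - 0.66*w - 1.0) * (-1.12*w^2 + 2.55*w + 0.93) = 2.0944*w^4 - 4.0293*w^3 - 2.3021*w^2 - 3.1638*w - 0.93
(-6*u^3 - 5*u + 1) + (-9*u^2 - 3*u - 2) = -6*u^3 - 9*u^2 - 8*u - 1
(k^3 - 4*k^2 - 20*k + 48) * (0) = 0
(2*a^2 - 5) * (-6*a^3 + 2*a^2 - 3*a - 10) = -12*a^5 + 4*a^4 + 24*a^3 - 30*a^2 + 15*a + 50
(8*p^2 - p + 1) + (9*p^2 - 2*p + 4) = 17*p^2 - 3*p + 5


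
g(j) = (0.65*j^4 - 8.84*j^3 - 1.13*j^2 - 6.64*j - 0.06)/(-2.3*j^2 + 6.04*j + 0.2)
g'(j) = (4.6*j - 6.04)*(0.65*j^4 - 8.84*j^3 - 1.13*j^2 - 6.64*j - 0.06)/(-2.3*j^2 + 6.04*j + 0.2)^2 + (2.6*j^3 - 26.52*j^2 - 2.26*j - 6.64)/(-2.3*j^2 + 6.04*j + 0.2)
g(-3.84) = -11.43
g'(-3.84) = 4.66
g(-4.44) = -14.36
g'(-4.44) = 5.10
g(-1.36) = -2.55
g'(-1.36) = 2.26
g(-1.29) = -2.40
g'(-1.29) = 2.16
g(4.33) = 32.15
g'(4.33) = -8.57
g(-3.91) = -11.76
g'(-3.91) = 4.71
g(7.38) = 21.56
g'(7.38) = -2.23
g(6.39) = 23.79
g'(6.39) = -2.36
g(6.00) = 24.75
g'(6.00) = -2.60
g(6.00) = 24.75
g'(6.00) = -2.60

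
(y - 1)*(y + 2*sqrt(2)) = y^2 - y + 2*sqrt(2)*y - 2*sqrt(2)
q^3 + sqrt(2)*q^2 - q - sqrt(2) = (q - 1)*(q + 1)*(q + sqrt(2))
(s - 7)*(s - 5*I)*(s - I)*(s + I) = s^4 - 7*s^3 - 5*I*s^3 + s^2 + 35*I*s^2 - 7*s - 5*I*s + 35*I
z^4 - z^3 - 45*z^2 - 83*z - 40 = (z - 8)*(z + 1)^2*(z + 5)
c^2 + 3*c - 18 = (c - 3)*(c + 6)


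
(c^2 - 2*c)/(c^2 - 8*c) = (c - 2)/(c - 8)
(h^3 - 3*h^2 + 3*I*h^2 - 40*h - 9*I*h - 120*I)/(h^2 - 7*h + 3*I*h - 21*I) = (h^2 - 3*h - 40)/(h - 7)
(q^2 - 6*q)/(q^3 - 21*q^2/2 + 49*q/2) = 2*(q - 6)/(2*q^2 - 21*q + 49)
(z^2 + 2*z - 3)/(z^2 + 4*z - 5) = (z + 3)/(z + 5)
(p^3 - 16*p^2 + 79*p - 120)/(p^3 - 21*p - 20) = (p^2 - 11*p + 24)/(p^2 + 5*p + 4)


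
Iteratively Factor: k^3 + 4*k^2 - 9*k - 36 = (k + 4)*(k^2 - 9) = (k - 3)*(k + 4)*(k + 3)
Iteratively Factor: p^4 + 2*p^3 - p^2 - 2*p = (p - 1)*(p^3 + 3*p^2 + 2*p) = p*(p - 1)*(p^2 + 3*p + 2) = p*(p - 1)*(p + 1)*(p + 2)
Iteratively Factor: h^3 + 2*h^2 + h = (h + 1)*(h^2 + h) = (h + 1)^2*(h)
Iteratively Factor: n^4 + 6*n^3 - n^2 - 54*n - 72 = (n + 2)*(n^3 + 4*n^2 - 9*n - 36) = (n + 2)*(n + 4)*(n^2 - 9) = (n - 3)*(n + 2)*(n + 4)*(n + 3)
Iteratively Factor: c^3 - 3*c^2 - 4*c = (c - 4)*(c^2 + c) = (c - 4)*(c + 1)*(c)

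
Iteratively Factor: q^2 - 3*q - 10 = (q + 2)*(q - 5)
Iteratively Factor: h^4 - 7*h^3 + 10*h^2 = (h)*(h^3 - 7*h^2 + 10*h) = h^2*(h^2 - 7*h + 10) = h^2*(h - 5)*(h - 2)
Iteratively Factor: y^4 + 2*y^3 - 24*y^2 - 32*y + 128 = (y - 2)*(y^3 + 4*y^2 - 16*y - 64) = (y - 2)*(y + 4)*(y^2 - 16) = (y - 2)*(y + 4)^2*(y - 4)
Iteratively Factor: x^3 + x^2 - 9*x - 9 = (x + 3)*(x^2 - 2*x - 3) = (x + 1)*(x + 3)*(x - 3)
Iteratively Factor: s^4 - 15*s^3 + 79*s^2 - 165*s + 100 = (s - 5)*(s^3 - 10*s^2 + 29*s - 20) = (s - 5)*(s - 4)*(s^2 - 6*s + 5) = (s - 5)*(s - 4)*(s - 1)*(s - 5)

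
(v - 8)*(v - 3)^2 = v^3 - 14*v^2 + 57*v - 72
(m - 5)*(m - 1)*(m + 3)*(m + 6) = m^4 + 3*m^3 - 31*m^2 - 63*m + 90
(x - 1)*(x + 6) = x^2 + 5*x - 6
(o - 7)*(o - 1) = o^2 - 8*o + 7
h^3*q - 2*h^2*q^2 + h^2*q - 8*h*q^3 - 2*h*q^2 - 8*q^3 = (h - 4*q)*(h + 2*q)*(h*q + q)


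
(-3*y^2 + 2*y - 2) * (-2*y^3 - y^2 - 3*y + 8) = 6*y^5 - y^4 + 11*y^3 - 28*y^2 + 22*y - 16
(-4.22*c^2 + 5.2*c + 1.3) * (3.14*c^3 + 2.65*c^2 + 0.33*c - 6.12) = -13.2508*c^5 + 5.145*c^4 + 16.4694*c^3 + 30.9874*c^2 - 31.395*c - 7.956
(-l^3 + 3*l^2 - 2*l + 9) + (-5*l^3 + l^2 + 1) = -6*l^3 + 4*l^2 - 2*l + 10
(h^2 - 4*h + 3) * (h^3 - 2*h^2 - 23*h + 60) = h^5 - 6*h^4 - 12*h^3 + 146*h^2 - 309*h + 180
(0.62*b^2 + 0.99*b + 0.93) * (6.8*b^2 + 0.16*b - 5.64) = 4.216*b^4 + 6.8312*b^3 + 2.9856*b^2 - 5.4348*b - 5.2452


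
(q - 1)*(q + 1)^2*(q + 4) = q^4 + 5*q^3 + 3*q^2 - 5*q - 4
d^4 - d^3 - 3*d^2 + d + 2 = (d - 2)*(d - 1)*(d + 1)^2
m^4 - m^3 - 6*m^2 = m^2*(m - 3)*(m + 2)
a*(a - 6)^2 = a^3 - 12*a^2 + 36*a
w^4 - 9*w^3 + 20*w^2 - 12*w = w*(w - 6)*(w - 2)*(w - 1)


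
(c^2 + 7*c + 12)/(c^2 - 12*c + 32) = (c^2 + 7*c + 12)/(c^2 - 12*c + 32)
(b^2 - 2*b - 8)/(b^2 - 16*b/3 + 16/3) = 3*(b + 2)/(3*b - 4)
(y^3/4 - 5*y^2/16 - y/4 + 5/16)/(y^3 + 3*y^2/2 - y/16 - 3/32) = 2*(4*y^3 - 5*y^2 - 4*y + 5)/(32*y^3 + 48*y^2 - 2*y - 3)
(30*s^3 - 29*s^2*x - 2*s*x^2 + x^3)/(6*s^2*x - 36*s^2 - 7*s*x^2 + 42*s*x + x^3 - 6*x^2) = (5*s + x)/(x - 6)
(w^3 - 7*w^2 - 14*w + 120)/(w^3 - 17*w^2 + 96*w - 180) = (w + 4)/(w - 6)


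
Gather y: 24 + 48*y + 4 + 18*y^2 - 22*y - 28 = 18*y^2 + 26*y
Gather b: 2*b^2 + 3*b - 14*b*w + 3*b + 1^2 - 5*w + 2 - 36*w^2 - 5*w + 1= 2*b^2 + b*(6 - 14*w) - 36*w^2 - 10*w + 4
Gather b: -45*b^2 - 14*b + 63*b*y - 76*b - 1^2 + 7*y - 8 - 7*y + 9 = -45*b^2 + b*(63*y - 90)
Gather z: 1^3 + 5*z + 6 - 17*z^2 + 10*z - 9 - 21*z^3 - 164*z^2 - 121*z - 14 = -21*z^3 - 181*z^2 - 106*z - 16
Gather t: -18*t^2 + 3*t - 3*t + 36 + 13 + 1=50 - 18*t^2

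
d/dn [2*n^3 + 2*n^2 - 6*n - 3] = 6*n^2 + 4*n - 6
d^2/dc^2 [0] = 0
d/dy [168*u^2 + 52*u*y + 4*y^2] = 52*u + 8*y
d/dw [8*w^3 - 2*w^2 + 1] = 4*w*(6*w - 1)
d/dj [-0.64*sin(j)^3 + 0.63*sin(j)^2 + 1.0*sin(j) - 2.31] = (-1.92*sin(j)^2 + 1.26*sin(j) + 1.0)*cos(j)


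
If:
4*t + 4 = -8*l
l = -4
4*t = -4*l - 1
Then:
No Solution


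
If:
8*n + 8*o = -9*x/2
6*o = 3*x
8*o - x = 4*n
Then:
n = 0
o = 0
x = 0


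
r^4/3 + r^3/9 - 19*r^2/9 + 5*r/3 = r*(r/3 + 1)*(r - 5/3)*(r - 1)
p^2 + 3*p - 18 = (p - 3)*(p + 6)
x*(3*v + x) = 3*v*x + x^2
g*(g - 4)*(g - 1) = g^3 - 5*g^2 + 4*g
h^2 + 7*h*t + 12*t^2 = (h + 3*t)*(h + 4*t)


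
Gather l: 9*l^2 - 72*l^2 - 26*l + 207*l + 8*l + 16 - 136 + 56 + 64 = -63*l^2 + 189*l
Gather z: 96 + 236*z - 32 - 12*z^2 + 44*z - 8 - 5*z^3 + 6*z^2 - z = -5*z^3 - 6*z^2 + 279*z + 56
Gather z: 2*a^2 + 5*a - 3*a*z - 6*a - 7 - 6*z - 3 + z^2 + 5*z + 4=2*a^2 - a + z^2 + z*(-3*a - 1) - 6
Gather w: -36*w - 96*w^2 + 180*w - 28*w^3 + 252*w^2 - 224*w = -28*w^3 + 156*w^2 - 80*w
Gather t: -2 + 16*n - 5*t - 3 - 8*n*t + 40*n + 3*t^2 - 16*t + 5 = 56*n + 3*t^2 + t*(-8*n - 21)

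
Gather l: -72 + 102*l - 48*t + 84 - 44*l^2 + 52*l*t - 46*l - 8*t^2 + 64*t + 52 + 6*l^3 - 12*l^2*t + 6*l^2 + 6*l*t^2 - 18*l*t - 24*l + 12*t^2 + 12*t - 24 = 6*l^3 + l^2*(-12*t - 38) + l*(6*t^2 + 34*t + 32) + 4*t^2 + 28*t + 40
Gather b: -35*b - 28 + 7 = -35*b - 21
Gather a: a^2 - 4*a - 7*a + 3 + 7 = a^2 - 11*a + 10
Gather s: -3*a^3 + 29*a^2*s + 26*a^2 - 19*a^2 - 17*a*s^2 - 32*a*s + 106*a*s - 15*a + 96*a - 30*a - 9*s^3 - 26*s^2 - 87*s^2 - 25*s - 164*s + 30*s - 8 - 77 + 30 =-3*a^3 + 7*a^2 + 51*a - 9*s^3 + s^2*(-17*a - 113) + s*(29*a^2 + 74*a - 159) - 55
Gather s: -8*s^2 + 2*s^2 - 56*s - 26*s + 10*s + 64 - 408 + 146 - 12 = -6*s^2 - 72*s - 210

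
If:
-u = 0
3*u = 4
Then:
No Solution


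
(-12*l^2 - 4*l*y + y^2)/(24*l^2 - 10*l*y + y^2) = (2*l + y)/(-4*l + y)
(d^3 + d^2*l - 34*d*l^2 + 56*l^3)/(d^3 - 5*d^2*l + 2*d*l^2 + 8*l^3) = (d + 7*l)/(d + l)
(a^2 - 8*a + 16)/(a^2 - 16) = (a - 4)/(a + 4)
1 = 1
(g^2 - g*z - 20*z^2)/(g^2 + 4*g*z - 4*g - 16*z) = (g - 5*z)/(g - 4)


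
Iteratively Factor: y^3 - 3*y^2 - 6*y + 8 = (y - 1)*(y^2 - 2*y - 8) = (y - 4)*(y - 1)*(y + 2)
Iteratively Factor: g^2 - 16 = (g + 4)*(g - 4)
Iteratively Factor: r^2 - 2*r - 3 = (r - 3)*(r + 1)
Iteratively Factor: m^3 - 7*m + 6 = (m - 1)*(m^2 + m - 6) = (m - 1)*(m + 3)*(m - 2)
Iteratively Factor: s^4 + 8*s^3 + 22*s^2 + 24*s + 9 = (s + 1)*(s^3 + 7*s^2 + 15*s + 9) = (s + 1)*(s + 3)*(s^2 + 4*s + 3) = (s + 1)^2*(s + 3)*(s + 3)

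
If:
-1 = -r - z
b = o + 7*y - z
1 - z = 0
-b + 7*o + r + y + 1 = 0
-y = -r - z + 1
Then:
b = -4/3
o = -1/3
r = 0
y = 0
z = 1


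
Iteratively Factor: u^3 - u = (u + 1)*(u^2 - u) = u*(u + 1)*(u - 1)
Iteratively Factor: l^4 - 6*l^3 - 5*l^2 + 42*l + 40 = (l - 5)*(l^3 - l^2 - 10*l - 8) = (l - 5)*(l + 1)*(l^2 - 2*l - 8) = (l - 5)*(l + 1)*(l + 2)*(l - 4)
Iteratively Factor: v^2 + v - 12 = (v - 3)*(v + 4)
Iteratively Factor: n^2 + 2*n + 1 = (n + 1)*(n + 1)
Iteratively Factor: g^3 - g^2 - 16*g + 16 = (g + 4)*(g^2 - 5*g + 4) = (g - 4)*(g + 4)*(g - 1)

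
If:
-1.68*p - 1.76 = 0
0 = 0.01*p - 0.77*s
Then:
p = -1.05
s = -0.01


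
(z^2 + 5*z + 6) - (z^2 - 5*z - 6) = 10*z + 12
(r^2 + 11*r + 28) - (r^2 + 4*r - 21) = 7*r + 49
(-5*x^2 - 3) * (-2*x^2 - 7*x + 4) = 10*x^4 + 35*x^3 - 14*x^2 + 21*x - 12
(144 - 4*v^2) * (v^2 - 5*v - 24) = -4*v^4 + 20*v^3 + 240*v^2 - 720*v - 3456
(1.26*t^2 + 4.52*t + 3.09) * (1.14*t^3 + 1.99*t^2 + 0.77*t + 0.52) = 1.4364*t^5 + 7.6602*t^4 + 13.4876*t^3 + 10.2847*t^2 + 4.7297*t + 1.6068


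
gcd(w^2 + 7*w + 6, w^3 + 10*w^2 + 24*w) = w + 6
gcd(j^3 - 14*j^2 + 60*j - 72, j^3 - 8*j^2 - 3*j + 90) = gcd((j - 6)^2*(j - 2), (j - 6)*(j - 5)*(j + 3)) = j - 6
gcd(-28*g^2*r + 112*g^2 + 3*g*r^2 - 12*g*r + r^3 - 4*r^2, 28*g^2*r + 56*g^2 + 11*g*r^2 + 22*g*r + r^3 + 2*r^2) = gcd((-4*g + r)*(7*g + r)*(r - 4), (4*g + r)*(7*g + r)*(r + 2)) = 7*g + r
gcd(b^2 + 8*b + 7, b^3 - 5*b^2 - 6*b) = b + 1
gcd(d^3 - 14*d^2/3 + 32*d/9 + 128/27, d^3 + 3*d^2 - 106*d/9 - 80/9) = d^2 - 2*d - 16/9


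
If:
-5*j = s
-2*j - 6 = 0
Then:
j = -3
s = 15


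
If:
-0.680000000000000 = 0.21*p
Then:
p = -3.24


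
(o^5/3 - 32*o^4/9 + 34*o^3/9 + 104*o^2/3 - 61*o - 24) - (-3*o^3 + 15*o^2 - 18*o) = o^5/3 - 32*o^4/9 + 61*o^3/9 + 59*o^2/3 - 43*o - 24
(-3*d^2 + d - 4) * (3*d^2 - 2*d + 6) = -9*d^4 + 9*d^3 - 32*d^2 + 14*d - 24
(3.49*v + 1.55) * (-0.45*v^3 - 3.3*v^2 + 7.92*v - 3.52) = -1.5705*v^4 - 12.2145*v^3 + 22.5258*v^2 - 0.00880000000000081*v - 5.456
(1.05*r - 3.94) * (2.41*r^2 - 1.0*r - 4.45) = 2.5305*r^3 - 10.5454*r^2 - 0.7325*r + 17.533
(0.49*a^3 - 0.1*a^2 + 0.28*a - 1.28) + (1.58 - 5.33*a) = 0.49*a^3 - 0.1*a^2 - 5.05*a + 0.3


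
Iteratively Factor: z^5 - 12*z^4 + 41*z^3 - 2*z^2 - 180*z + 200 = (z - 2)*(z^4 - 10*z^3 + 21*z^2 + 40*z - 100) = (z - 2)*(z + 2)*(z^3 - 12*z^2 + 45*z - 50) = (z - 2)^2*(z + 2)*(z^2 - 10*z + 25) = (z - 5)*(z - 2)^2*(z + 2)*(z - 5)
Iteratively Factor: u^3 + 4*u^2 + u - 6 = (u + 2)*(u^2 + 2*u - 3) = (u - 1)*(u + 2)*(u + 3)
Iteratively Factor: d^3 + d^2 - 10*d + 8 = (d - 1)*(d^2 + 2*d - 8) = (d - 1)*(d + 4)*(d - 2)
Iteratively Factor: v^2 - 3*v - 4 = (v - 4)*(v + 1)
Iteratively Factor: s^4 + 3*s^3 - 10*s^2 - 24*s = (s)*(s^3 + 3*s^2 - 10*s - 24) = s*(s + 2)*(s^2 + s - 12) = s*(s - 3)*(s + 2)*(s + 4)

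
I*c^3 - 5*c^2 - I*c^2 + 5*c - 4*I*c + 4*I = (c + I)*(c + 4*I)*(I*c - I)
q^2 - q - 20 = (q - 5)*(q + 4)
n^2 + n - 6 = (n - 2)*(n + 3)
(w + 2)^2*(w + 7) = w^3 + 11*w^2 + 32*w + 28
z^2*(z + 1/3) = z^3 + z^2/3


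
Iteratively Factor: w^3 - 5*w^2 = (w)*(w^2 - 5*w) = w^2*(w - 5)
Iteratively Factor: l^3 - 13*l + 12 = (l + 4)*(l^2 - 4*l + 3) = (l - 1)*(l + 4)*(l - 3)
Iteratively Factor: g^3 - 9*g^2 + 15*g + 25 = (g - 5)*(g^2 - 4*g - 5) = (g - 5)*(g + 1)*(g - 5)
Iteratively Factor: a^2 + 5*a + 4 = (a + 1)*(a + 4)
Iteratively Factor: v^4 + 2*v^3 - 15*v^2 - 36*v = (v)*(v^3 + 2*v^2 - 15*v - 36) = v*(v + 3)*(v^2 - v - 12) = v*(v + 3)^2*(v - 4)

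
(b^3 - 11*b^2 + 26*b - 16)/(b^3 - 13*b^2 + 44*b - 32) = (b - 2)/(b - 4)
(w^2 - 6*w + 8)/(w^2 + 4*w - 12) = (w - 4)/(w + 6)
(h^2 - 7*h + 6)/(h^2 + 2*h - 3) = (h - 6)/(h + 3)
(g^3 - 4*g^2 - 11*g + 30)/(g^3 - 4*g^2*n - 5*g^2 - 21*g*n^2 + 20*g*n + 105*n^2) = (g^2 + g - 6)/(g^2 - 4*g*n - 21*n^2)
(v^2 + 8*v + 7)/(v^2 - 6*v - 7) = (v + 7)/(v - 7)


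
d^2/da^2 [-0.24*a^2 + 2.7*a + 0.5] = -0.480000000000000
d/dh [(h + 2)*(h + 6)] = 2*h + 8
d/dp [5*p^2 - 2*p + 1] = 10*p - 2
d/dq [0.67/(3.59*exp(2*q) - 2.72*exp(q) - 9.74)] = (1.8224 - 4.8106*exp(q))*exp(q)/(-3.59*exp(2*q) + 2.72*exp(q) + 9.74)^2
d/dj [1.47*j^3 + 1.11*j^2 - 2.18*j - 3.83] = 4.41*j^2 + 2.22*j - 2.18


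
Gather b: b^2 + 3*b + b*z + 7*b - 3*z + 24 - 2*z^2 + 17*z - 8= b^2 + b*(z + 10) - 2*z^2 + 14*z + 16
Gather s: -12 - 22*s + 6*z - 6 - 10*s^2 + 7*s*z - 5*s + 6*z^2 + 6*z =-10*s^2 + s*(7*z - 27) + 6*z^2 + 12*z - 18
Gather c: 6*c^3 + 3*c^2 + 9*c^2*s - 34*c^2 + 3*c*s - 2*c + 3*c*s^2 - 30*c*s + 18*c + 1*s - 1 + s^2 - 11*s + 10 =6*c^3 + c^2*(9*s - 31) + c*(3*s^2 - 27*s + 16) + s^2 - 10*s + 9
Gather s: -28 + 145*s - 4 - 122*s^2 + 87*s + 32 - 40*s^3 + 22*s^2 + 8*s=-40*s^3 - 100*s^2 + 240*s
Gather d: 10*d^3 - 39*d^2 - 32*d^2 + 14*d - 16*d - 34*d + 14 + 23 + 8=10*d^3 - 71*d^2 - 36*d + 45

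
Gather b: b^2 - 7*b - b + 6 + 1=b^2 - 8*b + 7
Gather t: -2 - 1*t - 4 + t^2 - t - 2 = t^2 - 2*t - 8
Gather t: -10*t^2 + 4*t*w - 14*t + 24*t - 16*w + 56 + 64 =-10*t^2 + t*(4*w + 10) - 16*w + 120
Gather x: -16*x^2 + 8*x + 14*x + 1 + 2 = -16*x^2 + 22*x + 3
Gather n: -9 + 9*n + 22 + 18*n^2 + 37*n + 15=18*n^2 + 46*n + 28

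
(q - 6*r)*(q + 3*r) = q^2 - 3*q*r - 18*r^2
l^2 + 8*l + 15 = (l + 3)*(l + 5)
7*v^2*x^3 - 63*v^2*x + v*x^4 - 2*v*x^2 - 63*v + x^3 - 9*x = (7*v + x)*(x - 3)*(x + 3)*(v*x + 1)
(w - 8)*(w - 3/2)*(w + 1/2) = w^3 - 9*w^2 + 29*w/4 + 6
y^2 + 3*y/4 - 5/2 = (y - 5/4)*(y + 2)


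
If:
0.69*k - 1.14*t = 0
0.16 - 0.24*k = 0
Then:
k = 0.67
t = 0.40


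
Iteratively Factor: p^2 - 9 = (p - 3)*(p + 3)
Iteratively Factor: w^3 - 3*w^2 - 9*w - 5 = (w - 5)*(w^2 + 2*w + 1) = (w - 5)*(w + 1)*(w + 1)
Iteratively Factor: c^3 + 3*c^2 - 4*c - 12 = (c + 3)*(c^2 - 4) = (c + 2)*(c + 3)*(c - 2)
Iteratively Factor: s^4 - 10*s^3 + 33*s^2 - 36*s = (s - 3)*(s^3 - 7*s^2 + 12*s) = (s - 4)*(s - 3)*(s^2 - 3*s) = (s - 4)*(s - 3)^2*(s)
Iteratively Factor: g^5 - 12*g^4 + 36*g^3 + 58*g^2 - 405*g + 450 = (g - 5)*(g^4 - 7*g^3 + g^2 + 63*g - 90) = (g - 5)*(g + 3)*(g^3 - 10*g^2 + 31*g - 30) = (g - 5)*(g - 3)*(g + 3)*(g^2 - 7*g + 10) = (g - 5)*(g - 3)*(g - 2)*(g + 3)*(g - 5)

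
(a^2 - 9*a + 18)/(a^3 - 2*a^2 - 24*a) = (a - 3)/(a*(a + 4))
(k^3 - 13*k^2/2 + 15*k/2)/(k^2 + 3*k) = (2*k^2 - 13*k + 15)/(2*(k + 3))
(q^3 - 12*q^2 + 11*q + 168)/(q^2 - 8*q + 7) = (q^2 - 5*q - 24)/(q - 1)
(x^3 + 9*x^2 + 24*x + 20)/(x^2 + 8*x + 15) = (x^2 + 4*x + 4)/(x + 3)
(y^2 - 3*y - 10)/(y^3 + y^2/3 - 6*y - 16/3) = 3*(y - 5)/(3*y^2 - 5*y - 8)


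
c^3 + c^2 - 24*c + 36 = (c - 3)*(c - 2)*(c + 6)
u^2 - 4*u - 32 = (u - 8)*(u + 4)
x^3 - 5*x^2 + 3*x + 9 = (x - 3)^2*(x + 1)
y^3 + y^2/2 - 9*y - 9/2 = (y - 3)*(y + 1/2)*(y + 3)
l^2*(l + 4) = l^3 + 4*l^2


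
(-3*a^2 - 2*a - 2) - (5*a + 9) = -3*a^2 - 7*a - 11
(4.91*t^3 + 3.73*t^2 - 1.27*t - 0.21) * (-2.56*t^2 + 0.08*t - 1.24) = -12.5696*t^5 - 9.156*t^4 - 2.5388*t^3 - 4.1892*t^2 + 1.558*t + 0.2604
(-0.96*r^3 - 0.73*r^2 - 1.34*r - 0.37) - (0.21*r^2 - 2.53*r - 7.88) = -0.96*r^3 - 0.94*r^2 + 1.19*r + 7.51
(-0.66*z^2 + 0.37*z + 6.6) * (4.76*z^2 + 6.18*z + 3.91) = -3.1416*z^4 - 2.3176*z^3 + 31.122*z^2 + 42.2347*z + 25.806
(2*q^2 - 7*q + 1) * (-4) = -8*q^2 + 28*q - 4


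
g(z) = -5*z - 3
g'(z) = -5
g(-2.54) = 9.70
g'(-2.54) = -5.00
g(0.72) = -6.60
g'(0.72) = -5.00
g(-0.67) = 0.35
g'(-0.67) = -5.00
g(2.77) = -16.85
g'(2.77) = -5.00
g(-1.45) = 4.25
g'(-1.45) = -5.00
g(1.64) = -11.20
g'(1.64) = -5.00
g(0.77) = -6.85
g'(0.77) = -5.00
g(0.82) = -7.10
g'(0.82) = -5.00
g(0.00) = -3.00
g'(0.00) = -5.00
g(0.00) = -3.00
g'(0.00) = -5.00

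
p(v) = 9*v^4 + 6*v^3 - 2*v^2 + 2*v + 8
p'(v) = 36*v^3 + 18*v^2 - 4*v + 2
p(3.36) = 1366.83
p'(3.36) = 1557.36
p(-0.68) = 5.75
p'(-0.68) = 1.72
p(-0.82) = 5.78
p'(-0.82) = -2.47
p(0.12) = 8.22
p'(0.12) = 1.84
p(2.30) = 326.88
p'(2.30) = 526.03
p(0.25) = 8.50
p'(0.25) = 2.69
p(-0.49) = 6.35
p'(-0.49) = 4.05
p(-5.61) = 7788.92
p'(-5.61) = -5765.17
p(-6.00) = 10292.00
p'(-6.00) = -7102.00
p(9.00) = 63287.00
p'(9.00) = 27668.00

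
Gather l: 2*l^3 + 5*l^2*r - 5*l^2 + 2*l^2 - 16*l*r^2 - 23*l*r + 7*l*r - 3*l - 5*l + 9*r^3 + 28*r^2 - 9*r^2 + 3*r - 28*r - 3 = 2*l^3 + l^2*(5*r - 3) + l*(-16*r^2 - 16*r - 8) + 9*r^3 + 19*r^2 - 25*r - 3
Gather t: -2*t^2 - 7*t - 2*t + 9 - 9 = -2*t^2 - 9*t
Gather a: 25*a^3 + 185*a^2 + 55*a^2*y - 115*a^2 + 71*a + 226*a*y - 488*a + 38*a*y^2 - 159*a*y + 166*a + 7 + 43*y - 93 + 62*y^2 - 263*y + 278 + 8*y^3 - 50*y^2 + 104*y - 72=25*a^3 + a^2*(55*y + 70) + a*(38*y^2 + 67*y - 251) + 8*y^3 + 12*y^2 - 116*y + 120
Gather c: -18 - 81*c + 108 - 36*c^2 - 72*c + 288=-36*c^2 - 153*c + 378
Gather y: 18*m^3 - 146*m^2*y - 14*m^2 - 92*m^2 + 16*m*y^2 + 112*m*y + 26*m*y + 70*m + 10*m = 18*m^3 - 106*m^2 + 16*m*y^2 + 80*m + y*(-146*m^2 + 138*m)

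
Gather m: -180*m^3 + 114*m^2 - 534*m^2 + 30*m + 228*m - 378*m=-180*m^3 - 420*m^2 - 120*m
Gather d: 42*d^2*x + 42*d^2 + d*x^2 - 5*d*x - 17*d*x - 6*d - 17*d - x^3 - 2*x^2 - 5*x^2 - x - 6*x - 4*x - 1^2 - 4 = d^2*(42*x + 42) + d*(x^2 - 22*x - 23) - x^3 - 7*x^2 - 11*x - 5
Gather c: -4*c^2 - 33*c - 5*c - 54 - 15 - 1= -4*c^2 - 38*c - 70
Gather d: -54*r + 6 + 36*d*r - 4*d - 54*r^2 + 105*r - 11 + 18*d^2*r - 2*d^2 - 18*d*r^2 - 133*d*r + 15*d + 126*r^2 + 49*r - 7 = d^2*(18*r - 2) + d*(-18*r^2 - 97*r + 11) + 72*r^2 + 100*r - 12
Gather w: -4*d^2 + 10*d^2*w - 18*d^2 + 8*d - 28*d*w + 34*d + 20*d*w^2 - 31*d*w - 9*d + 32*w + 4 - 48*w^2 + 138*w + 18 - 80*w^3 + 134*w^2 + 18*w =-22*d^2 + 33*d - 80*w^3 + w^2*(20*d + 86) + w*(10*d^2 - 59*d + 188) + 22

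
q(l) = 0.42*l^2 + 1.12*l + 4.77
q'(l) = 0.84*l + 1.12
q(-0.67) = 4.21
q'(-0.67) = 0.56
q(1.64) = 7.74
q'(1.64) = 2.50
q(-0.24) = 4.53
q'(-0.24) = 0.92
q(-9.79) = 34.06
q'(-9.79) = -7.10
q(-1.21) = 4.03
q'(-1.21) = 0.10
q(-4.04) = 7.10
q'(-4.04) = -2.27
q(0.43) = 5.33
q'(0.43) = 1.48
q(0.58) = 5.56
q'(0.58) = 1.61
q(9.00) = 48.87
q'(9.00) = 8.68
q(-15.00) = 82.47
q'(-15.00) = -11.48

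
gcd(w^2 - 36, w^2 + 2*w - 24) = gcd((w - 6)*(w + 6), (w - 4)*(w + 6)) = w + 6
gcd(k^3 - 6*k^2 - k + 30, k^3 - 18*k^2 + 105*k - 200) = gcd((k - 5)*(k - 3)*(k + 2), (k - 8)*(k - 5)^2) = k - 5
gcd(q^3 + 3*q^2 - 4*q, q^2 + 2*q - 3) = q - 1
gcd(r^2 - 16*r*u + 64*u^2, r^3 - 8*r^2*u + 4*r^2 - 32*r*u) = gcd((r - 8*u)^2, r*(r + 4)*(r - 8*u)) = r - 8*u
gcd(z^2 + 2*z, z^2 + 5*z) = z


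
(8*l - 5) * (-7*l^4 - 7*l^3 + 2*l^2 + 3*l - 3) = -56*l^5 - 21*l^4 + 51*l^3 + 14*l^2 - 39*l + 15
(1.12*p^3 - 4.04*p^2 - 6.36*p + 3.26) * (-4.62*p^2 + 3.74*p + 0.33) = -5.1744*p^5 + 22.8536*p^4 + 14.6432*p^3 - 40.1808*p^2 + 10.0936*p + 1.0758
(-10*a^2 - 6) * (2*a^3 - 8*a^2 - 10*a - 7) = -20*a^5 + 80*a^4 + 88*a^3 + 118*a^2 + 60*a + 42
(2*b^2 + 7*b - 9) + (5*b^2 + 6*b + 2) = 7*b^2 + 13*b - 7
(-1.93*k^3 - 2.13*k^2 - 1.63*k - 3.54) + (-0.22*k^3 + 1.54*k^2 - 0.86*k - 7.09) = -2.15*k^3 - 0.59*k^2 - 2.49*k - 10.63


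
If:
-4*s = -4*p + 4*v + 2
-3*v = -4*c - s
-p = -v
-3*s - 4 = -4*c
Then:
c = 5/8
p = 2/3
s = -1/2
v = 2/3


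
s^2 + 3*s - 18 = (s - 3)*(s + 6)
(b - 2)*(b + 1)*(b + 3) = b^3 + 2*b^2 - 5*b - 6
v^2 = v^2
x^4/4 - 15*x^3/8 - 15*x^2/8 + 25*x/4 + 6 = (x/4 + 1/4)*(x - 8)*(x - 2)*(x + 3/2)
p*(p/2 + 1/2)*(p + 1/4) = p^3/2 + 5*p^2/8 + p/8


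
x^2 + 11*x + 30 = (x + 5)*(x + 6)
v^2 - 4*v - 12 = (v - 6)*(v + 2)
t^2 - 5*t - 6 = (t - 6)*(t + 1)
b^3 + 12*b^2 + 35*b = b*(b + 5)*(b + 7)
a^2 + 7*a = a*(a + 7)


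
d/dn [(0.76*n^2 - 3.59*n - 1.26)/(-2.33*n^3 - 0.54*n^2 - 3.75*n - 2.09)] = (1.7708*n^4 - 16.7294*n^3 - 13.596*n^2 - 4.5376*n + 2.7781)/(5.4289*n^6 + 2.5164*n^5 + 17.7666*n^4 + 13.7894*n^3 + 16.3197*n^2 + 15.675*n + 4.3681)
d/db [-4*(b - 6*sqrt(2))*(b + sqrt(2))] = -8*b + 20*sqrt(2)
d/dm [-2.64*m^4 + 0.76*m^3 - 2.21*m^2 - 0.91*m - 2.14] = -10.56*m^3 + 2.28*m^2 - 4.42*m - 0.91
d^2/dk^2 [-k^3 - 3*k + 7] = -6*k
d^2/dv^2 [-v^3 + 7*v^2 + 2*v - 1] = 14 - 6*v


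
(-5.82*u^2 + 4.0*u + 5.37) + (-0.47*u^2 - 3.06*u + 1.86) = -6.29*u^2 + 0.94*u + 7.23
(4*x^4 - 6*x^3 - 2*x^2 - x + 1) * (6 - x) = -4*x^5 + 30*x^4 - 34*x^3 - 11*x^2 - 7*x + 6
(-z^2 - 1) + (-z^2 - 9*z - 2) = -2*z^2 - 9*z - 3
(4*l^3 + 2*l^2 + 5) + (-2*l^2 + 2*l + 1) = 4*l^3 + 2*l + 6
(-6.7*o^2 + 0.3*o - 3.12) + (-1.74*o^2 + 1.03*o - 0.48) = -8.44*o^2 + 1.33*o - 3.6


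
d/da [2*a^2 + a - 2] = 4*a + 1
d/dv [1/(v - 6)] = -1/(v - 6)^2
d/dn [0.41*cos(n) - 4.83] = -0.41*sin(n)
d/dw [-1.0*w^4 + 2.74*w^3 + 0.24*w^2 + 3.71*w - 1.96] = -4.0*w^3 + 8.22*w^2 + 0.48*w + 3.71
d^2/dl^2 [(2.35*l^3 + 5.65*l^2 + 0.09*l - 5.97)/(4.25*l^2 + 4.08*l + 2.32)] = (5.6843418860808e-14*l^5 - 160.79467*l^3 - 847.78779*l^2 - 550.55136*l - 21.912304)/(76.765625*l^6 + 221.085*l^5 + 337.9566*l^4 + 309.290112*l^3 + 184.484544*l^2 + 65.880576*l + 12.487168)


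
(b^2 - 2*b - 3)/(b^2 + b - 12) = (b + 1)/(b + 4)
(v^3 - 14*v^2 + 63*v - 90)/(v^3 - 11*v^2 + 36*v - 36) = (v - 5)/(v - 2)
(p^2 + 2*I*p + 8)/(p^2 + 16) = (p - 2*I)/(p - 4*I)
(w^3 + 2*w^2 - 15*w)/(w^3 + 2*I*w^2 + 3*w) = (w^2 + 2*w - 15)/(w^2 + 2*I*w + 3)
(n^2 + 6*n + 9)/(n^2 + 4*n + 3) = (n + 3)/(n + 1)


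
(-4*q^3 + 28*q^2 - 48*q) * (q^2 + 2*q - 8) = -4*q^5 + 20*q^4 + 40*q^3 - 320*q^2 + 384*q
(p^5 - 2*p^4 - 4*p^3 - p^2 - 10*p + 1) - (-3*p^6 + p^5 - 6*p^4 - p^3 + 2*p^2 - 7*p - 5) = 3*p^6 + 4*p^4 - 3*p^3 - 3*p^2 - 3*p + 6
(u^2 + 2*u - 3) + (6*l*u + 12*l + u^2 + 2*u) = 6*l*u + 12*l + 2*u^2 + 4*u - 3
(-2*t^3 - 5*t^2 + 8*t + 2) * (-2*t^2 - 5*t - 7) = 4*t^5 + 20*t^4 + 23*t^3 - 9*t^2 - 66*t - 14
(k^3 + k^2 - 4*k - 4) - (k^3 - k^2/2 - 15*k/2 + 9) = 3*k^2/2 + 7*k/2 - 13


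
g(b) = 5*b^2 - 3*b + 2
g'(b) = 10*b - 3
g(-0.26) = 3.12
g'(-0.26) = -5.60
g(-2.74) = 47.76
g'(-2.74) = -30.40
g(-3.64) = 79.17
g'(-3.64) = -39.40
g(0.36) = 1.57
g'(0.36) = 0.60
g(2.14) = 18.48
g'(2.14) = 18.40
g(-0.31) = 3.41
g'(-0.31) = -6.10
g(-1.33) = 14.83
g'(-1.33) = -16.30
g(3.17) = 42.73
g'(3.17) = 28.70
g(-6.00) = 200.00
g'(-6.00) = -63.00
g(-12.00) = 758.00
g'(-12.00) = -123.00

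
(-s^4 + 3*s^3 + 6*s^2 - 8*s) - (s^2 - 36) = -s^4 + 3*s^3 + 5*s^2 - 8*s + 36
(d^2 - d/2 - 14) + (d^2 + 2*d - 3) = 2*d^2 + 3*d/2 - 17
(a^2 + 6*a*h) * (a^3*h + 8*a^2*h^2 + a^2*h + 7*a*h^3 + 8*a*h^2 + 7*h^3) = a^5*h + 14*a^4*h^2 + a^4*h + 55*a^3*h^3 + 14*a^3*h^2 + 42*a^2*h^4 + 55*a^2*h^3 + 42*a*h^4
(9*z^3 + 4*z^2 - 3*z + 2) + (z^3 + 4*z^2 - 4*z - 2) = 10*z^3 + 8*z^2 - 7*z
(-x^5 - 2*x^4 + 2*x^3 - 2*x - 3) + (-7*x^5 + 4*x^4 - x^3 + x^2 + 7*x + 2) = -8*x^5 + 2*x^4 + x^3 + x^2 + 5*x - 1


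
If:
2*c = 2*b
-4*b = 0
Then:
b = 0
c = 0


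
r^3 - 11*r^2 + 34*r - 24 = (r - 6)*(r - 4)*(r - 1)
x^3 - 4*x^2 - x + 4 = (x - 4)*(x - 1)*(x + 1)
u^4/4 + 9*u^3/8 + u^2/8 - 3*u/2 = u*(u/4 + 1)*(u - 1)*(u + 3/2)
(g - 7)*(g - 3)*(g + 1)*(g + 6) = g^4 - 3*g^3 - 43*g^2 + 87*g + 126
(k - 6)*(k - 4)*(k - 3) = k^3 - 13*k^2 + 54*k - 72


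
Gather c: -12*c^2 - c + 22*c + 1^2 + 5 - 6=-12*c^2 + 21*c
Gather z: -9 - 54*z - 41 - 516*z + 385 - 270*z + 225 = 560 - 840*z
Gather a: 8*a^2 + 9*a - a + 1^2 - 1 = 8*a^2 + 8*a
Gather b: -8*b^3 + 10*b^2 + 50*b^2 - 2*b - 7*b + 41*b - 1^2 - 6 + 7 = -8*b^3 + 60*b^2 + 32*b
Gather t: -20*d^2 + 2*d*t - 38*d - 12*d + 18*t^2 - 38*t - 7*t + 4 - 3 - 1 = -20*d^2 - 50*d + 18*t^2 + t*(2*d - 45)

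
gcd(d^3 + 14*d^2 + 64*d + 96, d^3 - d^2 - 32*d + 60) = d + 6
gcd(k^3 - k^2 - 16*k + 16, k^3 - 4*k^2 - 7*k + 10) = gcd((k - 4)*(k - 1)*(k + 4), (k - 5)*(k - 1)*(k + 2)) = k - 1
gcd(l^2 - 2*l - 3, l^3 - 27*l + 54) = l - 3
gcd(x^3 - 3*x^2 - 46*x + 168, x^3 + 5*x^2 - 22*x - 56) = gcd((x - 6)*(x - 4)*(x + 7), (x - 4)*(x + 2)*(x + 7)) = x^2 + 3*x - 28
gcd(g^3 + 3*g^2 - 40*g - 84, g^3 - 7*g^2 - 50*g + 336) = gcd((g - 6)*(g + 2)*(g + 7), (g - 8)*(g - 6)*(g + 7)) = g^2 + g - 42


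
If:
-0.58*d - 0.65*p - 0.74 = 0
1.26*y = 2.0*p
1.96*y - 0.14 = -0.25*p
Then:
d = -1.32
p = 0.04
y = 0.07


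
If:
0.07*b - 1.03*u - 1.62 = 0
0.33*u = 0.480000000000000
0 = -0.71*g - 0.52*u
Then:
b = 44.55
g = -1.07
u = 1.45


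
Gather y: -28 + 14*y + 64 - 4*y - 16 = 10*y + 20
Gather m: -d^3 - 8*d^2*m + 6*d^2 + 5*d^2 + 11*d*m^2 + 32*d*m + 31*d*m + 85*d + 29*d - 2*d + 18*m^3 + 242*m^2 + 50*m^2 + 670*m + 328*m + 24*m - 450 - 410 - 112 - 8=-d^3 + 11*d^2 + 112*d + 18*m^3 + m^2*(11*d + 292) + m*(-8*d^2 + 63*d + 1022) - 980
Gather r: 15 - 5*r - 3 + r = 12 - 4*r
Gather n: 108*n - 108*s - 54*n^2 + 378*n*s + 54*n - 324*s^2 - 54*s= -54*n^2 + n*(378*s + 162) - 324*s^2 - 162*s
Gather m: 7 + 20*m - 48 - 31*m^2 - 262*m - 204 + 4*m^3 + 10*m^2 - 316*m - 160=4*m^3 - 21*m^2 - 558*m - 405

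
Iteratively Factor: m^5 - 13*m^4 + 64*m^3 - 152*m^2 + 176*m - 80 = (m - 2)*(m^4 - 11*m^3 + 42*m^2 - 68*m + 40) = (m - 2)^2*(m^3 - 9*m^2 + 24*m - 20) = (m - 2)^3*(m^2 - 7*m + 10) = (m - 5)*(m - 2)^3*(m - 2)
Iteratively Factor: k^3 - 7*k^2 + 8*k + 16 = (k - 4)*(k^2 - 3*k - 4) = (k - 4)*(k + 1)*(k - 4)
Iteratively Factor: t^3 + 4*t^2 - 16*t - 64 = (t - 4)*(t^2 + 8*t + 16) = (t - 4)*(t + 4)*(t + 4)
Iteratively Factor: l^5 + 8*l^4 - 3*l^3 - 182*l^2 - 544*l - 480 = (l + 3)*(l^4 + 5*l^3 - 18*l^2 - 128*l - 160) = (l - 5)*(l + 3)*(l^3 + 10*l^2 + 32*l + 32) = (l - 5)*(l + 2)*(l + 3)*(l^2 + 8*l + 16) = (l - 5)*(l + 2)*(l + 3)*(l + 4)*(l + 4)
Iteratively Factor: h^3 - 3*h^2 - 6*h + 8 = (h - 1)*(h^2 - 2*h - 8) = (h - 4)*(h - 1)*(h + 2)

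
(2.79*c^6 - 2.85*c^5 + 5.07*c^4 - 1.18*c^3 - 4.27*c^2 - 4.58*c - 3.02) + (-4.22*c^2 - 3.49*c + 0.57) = 2.79*c^6 - 2.85*c^5 + 5.07*c^4 - 1.18*c^3 - 8.49*c^2 - 8.07*c - 2.45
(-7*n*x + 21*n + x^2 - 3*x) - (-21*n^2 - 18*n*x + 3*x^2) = 21*n^2 + 11*n*x + 21*n - 2*x^2 - 3*x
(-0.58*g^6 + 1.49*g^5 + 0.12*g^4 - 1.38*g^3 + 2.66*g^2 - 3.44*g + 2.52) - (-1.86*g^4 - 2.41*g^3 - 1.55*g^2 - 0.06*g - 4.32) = -0.58*g^6 + 1.49*g^5 + 1.98*g^4 + 1.03*g^3 + 4.21*g^2 - 3.38*g + 6.84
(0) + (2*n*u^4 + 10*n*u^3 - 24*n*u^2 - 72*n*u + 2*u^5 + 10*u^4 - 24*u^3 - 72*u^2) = 2*n*u^4 + 10*n*u^3 - 24*n*u^2 - 72*n*u + 2*u^5 + 10*u^4 - 24*u^3 - 72*u^2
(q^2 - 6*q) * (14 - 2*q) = -2*q^3 + 26*q^2 - 84*q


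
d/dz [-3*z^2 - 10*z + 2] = -6*z - 10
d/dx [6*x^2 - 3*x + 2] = 12*x - 3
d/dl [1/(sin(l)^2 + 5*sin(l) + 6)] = -(2*sin(l) + 5)*cos(l)/(sin(l)^2 + 5*sin(l) + 6)^2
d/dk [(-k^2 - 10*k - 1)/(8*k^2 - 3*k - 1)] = (83*k^2 + 18*k + 7)/(64*k^4 - 48*k^3 - 7*k^2 + 6*k + 1)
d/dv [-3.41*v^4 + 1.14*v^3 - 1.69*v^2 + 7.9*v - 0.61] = -13.64*v^3 + 3.42*v^2 - 3.38*v + 7.9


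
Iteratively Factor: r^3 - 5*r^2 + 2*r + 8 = (r - 2)*(r^2 - 3*r - 4) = (r - 2)*(r + 1)*(r - 4)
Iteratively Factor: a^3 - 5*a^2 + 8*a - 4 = (a - 1)*(a^2 - 4*a + 4) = (a - 2)*(a - 1)*(a - 2)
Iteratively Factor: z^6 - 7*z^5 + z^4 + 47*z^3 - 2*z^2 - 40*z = (z)*(z^5 - 7*z^4 + z^3 + 47*z^2 - 2*z - 40) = z*(z - 1)*(z^4 - 6*z^3 - 5*z^2 + 42*z + 40) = z*(z - 4)*(z - 1)*(z^3 - 2*z^2 - 13*z - 10) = z*(z - 4)*(z - 1)*(z + 2)*(z^2 - 4*z - 5) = z*(z - 5)*(z - 4)*(z - 1)*(z + 2)*(z + 1)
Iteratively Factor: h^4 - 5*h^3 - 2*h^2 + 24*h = (h + 2)*(h^3 - 7*h^2 + 12*h) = (h - 3)*(h + 2)*(h^2 - 4*h) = (h - 4)*(h - 3)*(h + 2)*(h)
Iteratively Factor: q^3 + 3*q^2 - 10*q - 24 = (q + 4)*(q^2 - q - 6) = (q + 2)*(q + 4)*(q - 3)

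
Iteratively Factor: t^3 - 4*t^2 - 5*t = (t - 5)*(t^2 + t) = t*(t - 5)*(t + 1)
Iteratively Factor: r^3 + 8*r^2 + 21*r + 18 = (r + 3)*(r^2 + 5*r + 6) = (r + 2)*(r + 3)*(r + 3)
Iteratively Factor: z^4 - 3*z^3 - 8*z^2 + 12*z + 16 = (z + 1)*(z^3 - 4*z^2 - 4*z + 16) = (z - 2)*(z + 1)*(z^2 - 2*z - 8) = (z - 4)*(z - 2)*(z + 1)*(z + 2)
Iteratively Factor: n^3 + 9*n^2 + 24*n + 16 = (n + 1)*(n^2 + 8*n + 16) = (n + 1)*(n + 4)*(n + 4)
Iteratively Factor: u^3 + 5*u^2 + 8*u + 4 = (u + 2)*(u^2 + 3*u + 2) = (u + 1)*(u + 2)*(u + 2)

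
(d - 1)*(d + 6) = d^2 + 5*d - 6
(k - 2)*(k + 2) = k^2 - 4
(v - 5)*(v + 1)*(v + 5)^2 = v^4 + 6*v^3 - 20*v^2 - 150*v - 125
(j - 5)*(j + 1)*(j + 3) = j^3 - j^2 - 17*j - 15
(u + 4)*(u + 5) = u^2 + 9*u + 20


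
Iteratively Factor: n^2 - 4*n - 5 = (n - 5)*(n + 1)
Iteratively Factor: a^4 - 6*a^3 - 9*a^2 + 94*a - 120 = (a + 4)*(a^3 - 10*a^2 + 31*a - 30) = (a - 5)*(a + 4)*(a^2 - 5*a + 6) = (a - 5)*(a - 3)*(a + 4)*(a - 2)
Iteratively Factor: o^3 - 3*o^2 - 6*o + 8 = (o + 2)*(o^2 - 5*o + 4) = (o - 4)*(o + 2)*(o - 1)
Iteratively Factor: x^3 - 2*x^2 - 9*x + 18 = (x + 3)*(x^2 - 5*x + 6) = (x - 2)*(x + 3)*(x - 3)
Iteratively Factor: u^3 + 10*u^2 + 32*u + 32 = (u + 4)*(u^2 + 6*u + 8) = (u + 4)^2*(u + 2)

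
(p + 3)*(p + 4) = p^2 + 7*p + 12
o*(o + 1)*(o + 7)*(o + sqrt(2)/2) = o^4 + sqrt(2)*o^3/2 + 8*o^3 + 4*sqrt(2)*o^2 + 7*o^2 + 7*sqrt(2)*o/2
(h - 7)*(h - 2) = h^2 - 9*h + 14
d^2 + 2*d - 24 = (d - 4)*(d + 6)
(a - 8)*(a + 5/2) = a^2 - 11*a/2 - 20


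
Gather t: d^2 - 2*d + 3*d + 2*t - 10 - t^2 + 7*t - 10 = d^2 + d - t^2 + 9*t - 20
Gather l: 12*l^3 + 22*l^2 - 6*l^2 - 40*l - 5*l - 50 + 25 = 12*l^3 + 16*l^2 - 45*l - 25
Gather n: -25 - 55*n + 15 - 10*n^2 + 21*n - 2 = -10*n^2 - 34*n - 12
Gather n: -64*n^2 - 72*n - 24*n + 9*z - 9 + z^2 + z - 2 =-64*n^2 - 96*n + z^2 + 10*z - 11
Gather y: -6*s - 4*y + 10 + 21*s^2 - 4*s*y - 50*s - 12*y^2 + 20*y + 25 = 21*s^2 - 56*s - 12*y^2 + y*(16 - 4*s) + 35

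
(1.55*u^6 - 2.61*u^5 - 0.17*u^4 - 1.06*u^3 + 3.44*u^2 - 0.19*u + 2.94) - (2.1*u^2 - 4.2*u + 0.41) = 1.55*u^6 - 2.61*u^5 - 0.17*u^4 - 1.06*u^3 + 1.34*u^2 + 4.01*u + 2.53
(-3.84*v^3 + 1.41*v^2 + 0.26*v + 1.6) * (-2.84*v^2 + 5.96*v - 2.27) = 10.9056*v^5 - 26.8908*v^4 + 16.382*v^3 - 6.1951*v^2 + 8.9458*v - 3.632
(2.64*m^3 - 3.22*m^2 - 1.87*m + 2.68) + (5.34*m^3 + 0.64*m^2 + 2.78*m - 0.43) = 7.98*m^3 - 2.58*m^2 + 0.91*m + 2.25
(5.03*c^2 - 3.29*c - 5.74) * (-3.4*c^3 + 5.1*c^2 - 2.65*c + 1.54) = -17.102*c^5 + 36.839*c^4 - 10.5925*c^3 - 12.8093*c^2 + 10.1444*c - 8.8396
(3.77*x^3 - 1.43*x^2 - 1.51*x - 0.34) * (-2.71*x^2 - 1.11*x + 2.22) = -10.2167*x^5 - 0.309400000000001*x^4 + 14.0488*x^3 - 0.5771*x^2 - 2.9748*x - 0.7548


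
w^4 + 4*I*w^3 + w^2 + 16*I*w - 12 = (w - 2*I)*(w + I)*(w + 2*I)*(w + 3*I)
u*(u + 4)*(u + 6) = u^3 + 10*u^2 + 24*u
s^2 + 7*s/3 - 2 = (s - 2/3)*(s + 3)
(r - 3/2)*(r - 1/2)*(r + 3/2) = r^3 - r^2/2 - 9*r/4 + 9/8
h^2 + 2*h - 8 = (h - 2)*(h + 4)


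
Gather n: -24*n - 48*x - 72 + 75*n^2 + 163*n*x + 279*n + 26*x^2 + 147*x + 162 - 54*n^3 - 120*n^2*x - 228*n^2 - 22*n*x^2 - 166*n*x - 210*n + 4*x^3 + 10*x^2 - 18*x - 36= -54*n^3 + n^2*(-120*x - 153) + n*(-22*x^2 - 3*x + 45) + 4*x^3 + 36*x^2 + 81*x + 54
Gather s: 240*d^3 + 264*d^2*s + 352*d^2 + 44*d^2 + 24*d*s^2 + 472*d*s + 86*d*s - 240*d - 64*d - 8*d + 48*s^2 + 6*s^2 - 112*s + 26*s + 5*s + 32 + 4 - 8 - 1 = 240*d^3 + 396*d^2 - 312*d + s^2*(24*d + 54) + s*(264*d^2 + 558*d - 81) + 27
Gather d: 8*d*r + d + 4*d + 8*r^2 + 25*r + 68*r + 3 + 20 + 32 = d*(8*r + 5) + 8*r^2 + 93*r + 55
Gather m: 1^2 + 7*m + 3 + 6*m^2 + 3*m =6*m^2 + 10*m + 4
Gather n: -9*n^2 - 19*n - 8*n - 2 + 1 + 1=-9*n^2 - 27*n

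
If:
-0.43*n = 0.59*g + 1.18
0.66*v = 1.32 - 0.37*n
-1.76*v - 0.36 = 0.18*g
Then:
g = -4.29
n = 3.15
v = 0.23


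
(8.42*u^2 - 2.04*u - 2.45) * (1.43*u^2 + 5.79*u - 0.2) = 12.0406*u^4 + 45.8346*u^3 - 16.9991*u^2 - 13.7775*u + 0.49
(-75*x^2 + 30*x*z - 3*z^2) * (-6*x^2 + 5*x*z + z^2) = 450*x^4 - 555*x^3*z + 93*x^2*z^2 + 15*x*z^3 - 3*z^4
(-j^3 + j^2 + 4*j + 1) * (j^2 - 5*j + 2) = -j^5 + 6*j^4 - 3*j^3 - 17*j^2 + 3*j + 2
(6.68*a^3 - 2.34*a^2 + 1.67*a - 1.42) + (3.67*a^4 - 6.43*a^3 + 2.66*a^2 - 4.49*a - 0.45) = 3.67*a^4 + 0.25*a^3 + 0.32*a^2 - 2.82*a - 1.87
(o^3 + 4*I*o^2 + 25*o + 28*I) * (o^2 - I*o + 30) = o^5 + 3*I*o^4 + 59*o^3 + 123*I*o^2 + 778*o + 840*I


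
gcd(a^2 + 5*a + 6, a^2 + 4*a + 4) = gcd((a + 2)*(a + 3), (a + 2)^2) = a + 2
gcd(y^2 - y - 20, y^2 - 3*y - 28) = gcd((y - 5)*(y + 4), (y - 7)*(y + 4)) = y + 4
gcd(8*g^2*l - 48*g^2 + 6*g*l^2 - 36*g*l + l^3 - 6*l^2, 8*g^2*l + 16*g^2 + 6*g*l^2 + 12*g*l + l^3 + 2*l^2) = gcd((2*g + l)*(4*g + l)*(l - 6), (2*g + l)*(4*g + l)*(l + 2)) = 8*g^2 + 6*g*l + l^2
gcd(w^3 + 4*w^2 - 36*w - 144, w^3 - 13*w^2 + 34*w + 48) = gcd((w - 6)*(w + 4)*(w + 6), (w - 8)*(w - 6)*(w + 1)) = w - 6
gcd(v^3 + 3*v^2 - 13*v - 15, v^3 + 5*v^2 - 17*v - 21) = v^2 - 2*v - 3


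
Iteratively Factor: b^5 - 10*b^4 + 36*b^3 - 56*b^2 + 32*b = (b)*(b^4 - 10*b^3 + 36*b^2 - 56*b + 32) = b*(b - 2)*(b^3 - 8*b^2 + 20*b - 16) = b*(b - 2)^2*(b^2 - 6*b + 8) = b*(b - 2)^3*(b - 4)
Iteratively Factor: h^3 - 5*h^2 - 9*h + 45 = (h - 3)*(h^2 - 2*h - 15) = (h - 5)*(h - 3)*(h + 3)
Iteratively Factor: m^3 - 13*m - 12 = (m - 4)*(m^2 + 4*m + 3) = (m - 4)*(m + 3)*(m + 1)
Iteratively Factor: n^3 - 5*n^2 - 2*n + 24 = (n - 3)*(n^2 - 2*n - 8) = (n - 3)*(n + 2)*(n - 4)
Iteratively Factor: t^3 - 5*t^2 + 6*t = (t)*(t^2 - 5*t + 6) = t*(t - 3)*(t - 2)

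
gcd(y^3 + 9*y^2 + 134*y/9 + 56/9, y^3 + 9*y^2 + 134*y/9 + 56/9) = y^3 + 9*y^2 + 134*y/9 + 56/9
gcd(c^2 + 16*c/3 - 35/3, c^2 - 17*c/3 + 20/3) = c - 5/3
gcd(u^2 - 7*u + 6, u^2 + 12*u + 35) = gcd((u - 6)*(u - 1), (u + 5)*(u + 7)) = 1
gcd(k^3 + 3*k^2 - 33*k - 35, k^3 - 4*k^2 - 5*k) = k^2 - 4*k - 5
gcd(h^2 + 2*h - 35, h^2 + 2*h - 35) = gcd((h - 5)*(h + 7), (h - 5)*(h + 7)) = h^2 + 2*h - 35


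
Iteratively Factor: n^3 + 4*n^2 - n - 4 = (n + 1)*(n^2 + 3*n - 4) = (n - 1)*(n + 1)*(n + 4)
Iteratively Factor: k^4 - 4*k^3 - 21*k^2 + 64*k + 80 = (k + 4)*(k^3 - 8*k^2 + 11*k + 20) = (k + 1)*(k + 4)*(k^2 - 9*k + 20) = (k - 5)*(k + 1)*(k + 4)*(k - 4)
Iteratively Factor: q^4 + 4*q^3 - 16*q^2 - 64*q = (q + 4)*(q^3 - 16*q) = (q - 4)*(q + 4)*(q^2 + 4*q) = (q - 4)*(q + 4)^2*(q)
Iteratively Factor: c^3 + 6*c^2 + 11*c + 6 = (c + 2)*(c^2 + 4*c + 3) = (c + 1)*(c + 2)*(c + 3)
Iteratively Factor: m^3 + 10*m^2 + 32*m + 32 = (m + 2)*(m^2 + 8*m + 16) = (m + 2)*(m + 4)*(m + 4)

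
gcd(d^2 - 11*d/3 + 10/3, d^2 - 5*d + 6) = d - 2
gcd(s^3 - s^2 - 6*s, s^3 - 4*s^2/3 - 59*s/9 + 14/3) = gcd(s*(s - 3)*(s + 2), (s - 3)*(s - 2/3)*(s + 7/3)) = s - 3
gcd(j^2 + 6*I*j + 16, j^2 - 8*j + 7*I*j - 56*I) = 1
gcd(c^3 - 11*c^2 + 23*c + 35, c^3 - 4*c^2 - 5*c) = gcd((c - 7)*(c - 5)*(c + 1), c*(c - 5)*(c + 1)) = c^2 - 4*c - 5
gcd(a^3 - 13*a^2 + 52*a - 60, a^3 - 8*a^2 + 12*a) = a^2 - 8*a + 12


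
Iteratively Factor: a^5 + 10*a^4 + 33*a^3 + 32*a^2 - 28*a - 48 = (a + 2)*(a^4 + 8*a^3 + 17*a^2 - 2*a - 24) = (a - 1)*(a + 2)*(a^3 + 9*a^2 + 26*a + 24) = (a - 1)*(a + 2)^2*(a^2 + 7*a + 12) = (a - 1)*(a + 2)^2*(a + 3)*(a + 4)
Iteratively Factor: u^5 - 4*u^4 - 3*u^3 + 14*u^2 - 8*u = (u - 1)*(u^4 - 3*u^3 - 6*u^2 + 8*u) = u*(u - 1)*(u^3 - 3*u^2 - 6*u + 8) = u*(u - 1)^2*(u^2 - 2*u - 8) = u*(u - 4)*(u - 1)^2*(u + 2)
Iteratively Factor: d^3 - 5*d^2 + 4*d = (d - 4)*(d^2 - d) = (d - 4)*(d - 1)*(d)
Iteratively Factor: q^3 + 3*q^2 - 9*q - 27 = (q + 3)*(q^2 - 9) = (q - 3)*(q + 3)*(q + 3)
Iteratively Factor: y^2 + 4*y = (y + 4)*(y)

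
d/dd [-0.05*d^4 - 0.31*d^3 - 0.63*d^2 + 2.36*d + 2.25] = -0.2*d^3 - 0.93*d^2 - 1.26*d + 2.36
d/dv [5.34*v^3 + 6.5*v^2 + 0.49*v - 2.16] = 16.02*v^2 + 13.0*v + 0.49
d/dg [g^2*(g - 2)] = g*(3*g - 4)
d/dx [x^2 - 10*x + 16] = 2*x - 10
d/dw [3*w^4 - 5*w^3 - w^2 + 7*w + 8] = 12*w^3 - 15*w^2 - 2*w + 7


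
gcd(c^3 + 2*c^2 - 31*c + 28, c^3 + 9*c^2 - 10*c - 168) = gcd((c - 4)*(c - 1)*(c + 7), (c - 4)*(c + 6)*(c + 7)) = c^2 + 3*c - 28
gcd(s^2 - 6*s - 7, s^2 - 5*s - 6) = s + 1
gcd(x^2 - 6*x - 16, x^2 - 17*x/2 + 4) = x - 8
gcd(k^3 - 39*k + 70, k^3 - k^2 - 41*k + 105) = k^2 + 2*k - 35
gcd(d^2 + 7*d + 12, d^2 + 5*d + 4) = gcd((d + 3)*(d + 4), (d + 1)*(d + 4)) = d + 4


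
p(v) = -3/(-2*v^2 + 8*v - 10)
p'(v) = -3*(4*v - 8)/(-2*v^2 + 8*v - 10)^2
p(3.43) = 0.49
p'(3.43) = -0.46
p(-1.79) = 0.10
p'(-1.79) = 0.05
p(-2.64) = 0.07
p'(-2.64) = 0.03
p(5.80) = 0.10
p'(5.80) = -0.05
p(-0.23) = 0.25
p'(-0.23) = 0.19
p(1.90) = 1.49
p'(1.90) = 0.29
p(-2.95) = 0.06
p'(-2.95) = 0.02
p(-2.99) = 0.06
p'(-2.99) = 0.02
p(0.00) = 0.30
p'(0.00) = 0.24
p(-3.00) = 0.06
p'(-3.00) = 0.02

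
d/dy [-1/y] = y^(-2)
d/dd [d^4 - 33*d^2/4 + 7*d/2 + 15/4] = 4*d^3 - 33*d/2 + 7/2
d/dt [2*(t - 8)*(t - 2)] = 4*t - 20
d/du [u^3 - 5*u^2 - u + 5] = 3*u^2 - 10*u - 1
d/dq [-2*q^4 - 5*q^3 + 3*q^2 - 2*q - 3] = -8*q^3 - 15*q^2 + 6*q - 2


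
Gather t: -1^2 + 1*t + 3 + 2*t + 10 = 3*t + 12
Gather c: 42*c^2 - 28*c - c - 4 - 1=42*c^2 - 29*c - 5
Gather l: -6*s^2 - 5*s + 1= -6*s^2 - 5*s + 1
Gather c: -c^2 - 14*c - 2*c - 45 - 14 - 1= -c^2 - 16*c - 60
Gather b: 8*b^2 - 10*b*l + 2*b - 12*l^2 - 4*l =8*b^2 + b*(2 - 10*l) - 12*l^2 - 4*l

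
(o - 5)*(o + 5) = o^2 - 25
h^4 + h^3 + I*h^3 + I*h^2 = h^2*(h + 1)*(h + I)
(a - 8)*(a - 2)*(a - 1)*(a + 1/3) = a^4 - 32*a^3/3 + 67*a^2/3 - 22*a/3 - 16/3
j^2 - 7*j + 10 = (j - 5)*(j - 2)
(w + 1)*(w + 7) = w^2 + 8*w + 7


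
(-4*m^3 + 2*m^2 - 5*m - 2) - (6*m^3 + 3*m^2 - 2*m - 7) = -10*m^3 - m^2 - 3*m + 5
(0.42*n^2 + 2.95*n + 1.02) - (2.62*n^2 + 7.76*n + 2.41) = -2.2*n^2 - 4.81*n - 1.39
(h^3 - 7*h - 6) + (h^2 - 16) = h^3 + h^2 - 7*h - 22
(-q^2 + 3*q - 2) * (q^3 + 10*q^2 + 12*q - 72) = -q^5 - 7*q^4 + 16*q^3 + 88*q^2 - 240*q + 144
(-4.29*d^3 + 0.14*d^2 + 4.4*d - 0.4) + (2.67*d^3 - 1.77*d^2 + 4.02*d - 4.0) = -1.62*d^3 - 1.63*d^2 + 8.42*d - 4.4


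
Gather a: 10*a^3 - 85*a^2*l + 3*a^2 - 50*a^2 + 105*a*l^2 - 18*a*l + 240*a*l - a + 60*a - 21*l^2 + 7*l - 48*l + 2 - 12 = 10*a^3 + a^2*(-85*l - 47) + a*(105*l^2 + 222*l + 59) - 21*l^2 - 41*l - 10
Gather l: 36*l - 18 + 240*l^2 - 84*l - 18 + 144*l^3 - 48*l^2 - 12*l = 144*l^3 + 192*l^2 - 60*l - 36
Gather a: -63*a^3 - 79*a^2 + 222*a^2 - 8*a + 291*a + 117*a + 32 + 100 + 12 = -63*a^3 + 143*a^2 + 400*a + 144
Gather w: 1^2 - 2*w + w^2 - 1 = w^2 - 2*w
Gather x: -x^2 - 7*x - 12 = -x^2 - 7*x - 12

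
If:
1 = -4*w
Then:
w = -1/4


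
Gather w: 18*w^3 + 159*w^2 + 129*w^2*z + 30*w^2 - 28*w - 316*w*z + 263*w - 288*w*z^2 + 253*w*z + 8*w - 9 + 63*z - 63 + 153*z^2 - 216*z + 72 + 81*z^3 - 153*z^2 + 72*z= 18*w^3 + w^2*(129*z + 189) + w*(-288*z^2 - 63*z + 243) + 81*z^3 - 81*z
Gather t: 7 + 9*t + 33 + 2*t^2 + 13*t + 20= 2*t^2 + 22*t + 60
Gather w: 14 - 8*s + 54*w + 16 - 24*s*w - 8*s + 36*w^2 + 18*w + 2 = -16*s + 36*w^2 + w*(72 - 24*s) + 32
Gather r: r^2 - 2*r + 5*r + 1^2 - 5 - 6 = r^2 + 3*r - 10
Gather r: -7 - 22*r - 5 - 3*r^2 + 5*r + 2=-3*r^2 - 17*r - 10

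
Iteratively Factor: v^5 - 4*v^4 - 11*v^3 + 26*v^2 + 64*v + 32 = (v - 4)*(v^4 - 11*v^2 - 18*v - 8) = (v - 4)^2*(v^3 + 4*v^2 + 5*v + 2) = (v - 4)^2*(v + 1)*(v^2 + 3*v + 2) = (v - 4)^2*(v + 1)*(v + 2)*(v + 1)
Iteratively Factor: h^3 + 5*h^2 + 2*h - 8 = (h - 1)*(h^2 + 6*h + 8) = (h - 1)*(h + 4)*(h + 2)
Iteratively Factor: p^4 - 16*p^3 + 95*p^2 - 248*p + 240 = (p - 3)*(p^3 - 13*p^2 + 56*p - 80) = (p - 5)*(p - 3)*(p^2 - 8*p + 16) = (p - 5)*(p - 4)*(p - 3)*(p - 4)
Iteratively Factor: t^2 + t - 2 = (t - 1)*(t + 2)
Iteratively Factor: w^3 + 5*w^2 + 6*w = (w)*(w^2 + 5*w + 6) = w*(w + 3)*(w + 2)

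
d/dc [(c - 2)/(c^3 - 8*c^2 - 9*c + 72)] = (c^3 - 8*c^2 - 9*c + (c - 2)*(-3*c^2 + 16*c + 9) + 72)/(c^3 - 8*c^2 - 9*c + 72)^2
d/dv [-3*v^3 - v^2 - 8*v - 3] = -9*v^2 - 2*v - 8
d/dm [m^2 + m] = 2*m + 1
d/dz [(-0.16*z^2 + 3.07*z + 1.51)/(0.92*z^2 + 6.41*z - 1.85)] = (-3.85*z^2 - 2.1864*z - 15.3586)/(0.8464*z^4 + 11.7944*z^3 + 37.6841*z^2 - 23.717*z + 3.4225)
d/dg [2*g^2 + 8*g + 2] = 4*g + 8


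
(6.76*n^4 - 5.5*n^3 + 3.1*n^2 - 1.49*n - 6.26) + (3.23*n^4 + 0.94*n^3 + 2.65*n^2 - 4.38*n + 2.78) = 9.99*n^4 - 4.56*n^3 + 5.75*n^2 - 5.87*n - 3.48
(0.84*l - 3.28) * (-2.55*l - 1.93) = -2.142*l^2 + 6.7428*l + 6.3304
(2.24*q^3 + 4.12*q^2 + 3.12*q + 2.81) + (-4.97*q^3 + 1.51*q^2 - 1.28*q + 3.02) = -2.73*q^3 + 5.63*q^2 + 1.84*q + 5.83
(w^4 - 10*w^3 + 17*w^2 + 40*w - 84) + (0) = w^4 - 10*w^3 + 17*w^2 + 40*w - 84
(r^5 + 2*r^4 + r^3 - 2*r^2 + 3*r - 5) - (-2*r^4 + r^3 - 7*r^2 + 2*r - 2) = r^5 + 4*r^4 + 5*r^2 + r - 3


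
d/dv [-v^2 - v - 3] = -2*v - 1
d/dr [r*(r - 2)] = 2*r - 2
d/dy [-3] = 0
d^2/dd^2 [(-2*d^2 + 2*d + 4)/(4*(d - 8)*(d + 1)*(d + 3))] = (-d^3 + 6*d^2 - 102*d + 218)/(d^6 - 15*d^5 + 3*d^4 + 595*d^3 - 72*d^2 - 8640*d - 13824)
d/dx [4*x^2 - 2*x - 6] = 8*x - 2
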